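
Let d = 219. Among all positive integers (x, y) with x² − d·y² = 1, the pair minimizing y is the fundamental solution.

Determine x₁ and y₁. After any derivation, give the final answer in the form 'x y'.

√219 = [14; 1,3,1,28, …], period ℓ=4 (even) → k=3
i=0: a=14 ⇒ p=14, q=1
…
i=2: a=3 ⇒ p=59, q=4
i=3: a=1 ⇒ p=74, q=5
(x₁, y₁) = (74, 5);  74² − 219·5² = 1 ✓

74 5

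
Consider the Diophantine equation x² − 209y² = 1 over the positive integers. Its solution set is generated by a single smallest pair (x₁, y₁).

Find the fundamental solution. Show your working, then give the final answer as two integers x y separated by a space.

d=209: √d = [14; 2,5,3,2,3,5,2,28] (ℓ=8, even), read p_7/q_7
a_0=14:  p_0=14·1+0=14,  q_0=14·0+1=1
a_1=2:  p_1=2·14+1=29,  q_1=2·1+0=2
…
a_3=3:  p_3=3·159+29=506,  q_3=3·11+2=35
…
a_5=3:  p_5=3·1171+506=4019,  q_5=3·81+35=278
a_6=5:  p_6=5·4019+1171=21266,  q_6=5·278+81=1471
a_7=2:  p_7=2·21266+4019=46551,  q_7=2·1471+278=3220
fundamental: x₁=46551, y₁=3220  (since 2166995601 − 209·10368400 = 1)

46551 3220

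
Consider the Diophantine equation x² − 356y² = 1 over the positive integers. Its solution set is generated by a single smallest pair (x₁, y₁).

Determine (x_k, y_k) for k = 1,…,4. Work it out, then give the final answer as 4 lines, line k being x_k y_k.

500001 26500
500002000001 26500053000
500003000004500001 26500106000079500
500004000010000008000001 26500159000265000106000

d=356: √d = [18; 1,6,1,1,2,…,6,1,36] (ℓ=14, even), read p_13/q_13
step 0: (18, 1)  from 18·(1,0) + (0,1)
step 1: (19, 1)  from 1·(18,1) + (1,0)
step 2: (132, 7)  from 6·(19,1) + (18,1)
…
step 5: (717, 38)  from 2·(283,15) + (151,8)
step 6: (1000, 53)  from 1·(717,38) + (283,15)
step 7: (8717, 462)  from 8·(1000,53) + (717,38)
…
step 9: (28151, 1492)  from 2·(9717,515) + (8717,462)
step 10: (37868, 2007)  from 1·(28151,1492) + (9717,515)
…
step 12: (433982, 23001)  from 6·(66019,3499) + (37868,2007)
step 13: (500001, 26500)  from 1·(433982,23001) + (66019,3499)
→ (500001, 26500).  Check: 500001²=250001000001, 356·26500²=250001000000, difference 1.
(500001+26500√356)^2 = 500002000001 + 26500053000√356
(500001+26500√356)^3 = 500003000004500001 + 26500106000079500√356
(500001+26500√356)^4 = 500004000010000008000001 + 26500159000265000106000√356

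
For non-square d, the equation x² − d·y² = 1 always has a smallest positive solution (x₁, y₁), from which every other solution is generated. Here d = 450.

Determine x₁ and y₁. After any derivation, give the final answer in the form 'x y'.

d=450: √d = [21; 4,1,2,4,2,1,4,42] (ℓ=8, even), read p_7/q_7
k=0  a_k=21  p_k/q_k = 21/1
k=1  a_k=4  p_k/q_k = 85/4
k=2  a_k=1  p_k/q_k = 106/5
k=3  a_k=2  p_k/q_k = 297/14
…
k=5  a_k=2  p_k/q_k = 2885/136
k=6  a_k=1  p_k/q_k = 4179/197
k=7  a_k=4  p_k/q_k = 19601/924
(x₁, y₁) = (19601, 924);  19601² − 450·924² = 1 ✓

19601 924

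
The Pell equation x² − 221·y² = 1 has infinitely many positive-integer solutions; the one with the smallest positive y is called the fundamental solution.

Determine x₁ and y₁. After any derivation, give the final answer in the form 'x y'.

1665 112

√221 → a₀=14, period (1,6,2,6,1,28); ℓ=6 even so k=5
step 0: (14, 1)  from 14·(1,0) + (0,1)
…
step 2: (104, 7)  from 6·(15,1) + (14,1)
…
step 4: (1442, 97)  from 6·(223,15) + (104,7)
step 5: (1665, 112)  from 1·(1442,97) + (223,15)
→ (1665, 112).  Check: 1665²=2772225, 221·112²=2772224, difference 1.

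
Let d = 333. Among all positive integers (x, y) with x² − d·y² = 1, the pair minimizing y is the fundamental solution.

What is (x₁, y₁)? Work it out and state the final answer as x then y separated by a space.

√333 → a₀=18, period (4,36); ℓ=2 even so k=1
i=0: a=18 ⇒ p=18, q=1
i=1: a=4 ⇒ p=73, q=4
fundamental: x₁=73, y₁=4  (since 5329 − 333·16 = 1)

73 4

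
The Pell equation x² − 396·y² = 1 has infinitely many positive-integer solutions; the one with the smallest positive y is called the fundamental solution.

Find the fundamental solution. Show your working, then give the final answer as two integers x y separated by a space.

√396 = [19; 1,8,1,38, …], period ℓ=4 (even) → k=3
i=0: a=19 ⇒ p=19, q=1
i=1: a=1 ⇒ p=20, q=1
i=2: a=8 ⇒ p=179, q=9
i=3: a=1 ⇒ p=199, q=10
fundamental: x₁=199, y₁=10  (since 39601 − 396·100 = 1)

199 10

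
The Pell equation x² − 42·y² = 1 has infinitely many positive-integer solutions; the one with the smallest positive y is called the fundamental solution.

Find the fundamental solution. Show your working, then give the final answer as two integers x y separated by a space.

d=42: √d = [6; 2,12] (ℓ=2, even), read p_1/q_1
step 0: (6, 1)  from 6·(1,0) + (0,1)
step 1: (13, 2)  from 2·(6,1) + (1,0)
fundamental: x₁=13, y₁=2  (since 169 − 42·4 = 1)

13 2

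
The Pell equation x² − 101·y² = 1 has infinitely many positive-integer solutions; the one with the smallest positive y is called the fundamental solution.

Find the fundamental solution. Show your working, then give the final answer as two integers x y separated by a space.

201 20

d=101: √d = [10; 20] (ℓ=1, odd), read p_1/q_1
k=0  a_k=10  p_k/q_k = 10/1
k=1  a_k=20  p_k/q_k = 201/20
fundamental: x₁=201, y₁=20  (since 40401 − 101·400 = 1)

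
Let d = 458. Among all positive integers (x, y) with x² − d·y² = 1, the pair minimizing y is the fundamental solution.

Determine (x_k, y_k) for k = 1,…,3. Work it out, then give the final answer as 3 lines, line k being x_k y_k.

22899 1070
1048728401 49003860
48029663286099 2244278779210

d=458: √d = [21; 2,2,42] (ℓ=3, odd), read p_5/q_5
a_0=21:  p_0=21·1+0=21,  q_0=21·0+1=1
…
a_3=42:  p_3=42·107+43=4537,  q_3=42·5+2=212
a_4=2:  p_4=2·4537+107=9181,  q_4=2·212+5=429
a_5=2:  p_5=2·9181+4537=22899,  q_5=2·429+212=1070
→ (22899, 1070).  Check: 22899²=524364201, 458·1070²=524364200, difference 1.
(22899+1070√458)^2 = 1048728401 + 49003860√458
(22899+1070√458)^3 = 48029663286099 + 2244278779210√458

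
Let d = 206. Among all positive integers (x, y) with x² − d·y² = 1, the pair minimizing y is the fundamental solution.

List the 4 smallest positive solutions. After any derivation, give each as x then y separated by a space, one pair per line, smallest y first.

59535 4148
7088832449 493902360
844067279642895 58808954001052
100503090979990675201 7002382152411359280

√206 = [14; 2,1,5,14,5,1,2,28, …], period ℓ=8 (even) → k=7
k=0  a_k=14  p_k/q_k = 14/1
k=1  a_k=2  p_k/q_k = 29/2
…
k=3  a_k=5  p_k/q_k = 244/17
…
k=6  a_k=1  p_k/q_k = 20998/1463
k=7  a_k=2  p_k/q_k = 59535/4148
→ (59535, 4148).  Check: 59535²=3544416225, 206·4148²=3544416224, difference 1.
k=2:  x_2 = 59535·59535+206·4148·4148 = 7088832449,  y_2 = 59535·4148+4148·59535 = 493902360
k=3:  x_3 = 59535·7088832449+206·4148·493902360 = 844067279642895,  y_3 = 59535·493902360+4148·7088832449 = 58808954001052
k=4:  x_4 = 59535·844067279642895+206·4148·58808954001052 = 100503090979990675201,  y_4 = 59535·58808954001052+4148·844067279642895 = 7002382152411359280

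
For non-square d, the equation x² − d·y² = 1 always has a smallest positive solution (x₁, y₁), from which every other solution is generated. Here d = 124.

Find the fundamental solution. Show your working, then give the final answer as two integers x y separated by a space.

√124 = [11; 7,2,1,1,1,…,2,7,22, …], period ℓ=16 (even) → k=15
a_0=11:  p_0=11·1+0=11,  q_0=11·0+1=1
…
a_5=1:  p_5=1·412+245=657,  q_5=1·37+22=59
a_6=3:  p_6=3·657+412=2383,  q_6=3·59+37=214
…
a_9=1:  p_9=1·14543+3040=17583,  q_9=1·1306+273=1579
a_10=3:  p_10=3·17583+14543=67292,  q_10=3·1579+1306=6043
a_11=1:  p_11=1·67292+17583=84875,  q_11=1·6043+1579=7622
a_12=1:  p_12=1·84875+67292=152167,  q_12=1·7622+6043=13665
…
a_14=2:  p_14=2·237042+152167=626251,  q_14=2·21287+13665=56239
a_15=7:  p_15=7·626251+237042=4620799,  q_15=7·56239+21287=414960
(x₁, y₁) = (4620799, 414960);  4620799² − 124·414960² = 1 ✓

4620799 414960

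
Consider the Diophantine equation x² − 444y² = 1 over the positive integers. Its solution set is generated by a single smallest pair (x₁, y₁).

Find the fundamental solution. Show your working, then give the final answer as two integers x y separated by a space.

d=444: √d = [21; 14,42] (ℓ=2, even), read p_1/q_1
a_0=21:  p_0=21·1+0=21,  q_0=21·0+1=1
a_1=14:  p_1=14·21+1=295,  q_1=14·1+0=14
(x₁, y₁) = (295, 14);  295² − 444·14² = 1 ✓

295 14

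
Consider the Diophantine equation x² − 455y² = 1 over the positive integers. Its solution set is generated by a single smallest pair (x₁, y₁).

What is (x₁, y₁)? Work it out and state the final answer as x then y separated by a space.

√455 → a₀=21, period (3,42); ℓ=2 even so k=1
k=0  a_k=21  p_k/q_k = 21/1
k=1  a_k=3  p_k/q_k = 64/3
(x₁, y₁) = (64, 3);  64² − 455·3² = 1 ✓

64 3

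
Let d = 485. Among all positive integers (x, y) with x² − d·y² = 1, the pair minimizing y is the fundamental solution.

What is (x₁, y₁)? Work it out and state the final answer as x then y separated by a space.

969 44

[22; 44] for √485; ℓ=1 ⇒ convergent index 1
k=0  a_k=22  p_k/q_k = 22/1
k=1  a_k=44  p_k/q_k = 969/44
→ (969, 44).  Check: 969²=938961, 485·44²=938960, difference 1.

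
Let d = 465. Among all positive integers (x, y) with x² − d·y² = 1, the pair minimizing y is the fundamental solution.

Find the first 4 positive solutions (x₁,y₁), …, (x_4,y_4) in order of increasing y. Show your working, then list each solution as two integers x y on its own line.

15871 736
503777281 23362112
15990898437631 741560158368
507583097703505921 23538602523554944

[21; 1,1,3,2,2,2,3,1,1,42] for √465; ℓ=10 ⇒ convergent index 9
k=0  a_k=21  p_k/q_k = 21/1
k=1  a_k=1  p_k/q_k = 22/1
k=2  a_k=1  p_k/q_k = 43/2
…
k=4  a_k=2  p_k/q_k = 345/16
k=5  a_k=2  p_k/q_k = 841/39
…
k=7  a_k=3  p_k/q_k = 6922/321
k=8  a_k=1  p_k/q_k = 8949/415
k=9  a_k=1  p_k/q_k = 15871/736
(x₁, y₁) = (15871, 736);  15871² − 465·736² = 1 ✓
k=2:  x_2 = 15871·15871+465·736·736 = 503777281,  y_2 = 15871·736+736·15871 = 23362112
k=3:  x_3 = 15871·503777281+465·736·23362112 = 15990898437631,  y_3 = 15871·23362112+736·503777281 = 741560158368
k=4:  x_4 = 15871·15990898437631+465·736·741560158368 = 507583097703505921,  y_4 = 15871·741560158368+736·15990898437631 = 23538602523554944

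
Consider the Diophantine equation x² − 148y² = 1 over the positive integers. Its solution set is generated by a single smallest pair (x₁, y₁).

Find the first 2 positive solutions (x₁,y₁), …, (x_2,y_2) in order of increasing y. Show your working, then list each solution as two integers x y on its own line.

√148 = [12; 6,24, …], period ℓ=2 (even) → k=1
step 0: (12, 1)  from 12·(1,0) + (0,1)
step 1: (73, 6)  from 6·(12,1) + (1,0)
fundamental: x₁=73, y₁=6  (since 5329 − 148·36 = 1)
(73+6√148)^2 = 10657 + 876√148

73 6
10657 876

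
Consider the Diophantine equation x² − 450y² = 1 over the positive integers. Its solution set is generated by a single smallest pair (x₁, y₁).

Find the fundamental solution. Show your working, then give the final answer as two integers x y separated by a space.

19601 924

[21; 4,1,2,4,2,1,4,42] for √450; ℓ=8 ⇒ convergent index 7
a_0=21:  p_0=21·1+0=21,  q_0=21·0+1=1
…
a_4=4:  p_4=4·297+106=1294,  q_4=4·14+5=61
a_5=2:  p_5=2·1294+297=2885,  q_5=2·61+14=136
a_6=1:  p_6=1·2885+1294=4179,  q_6=1·136+61=197
a_7=4:  p_7=4·4179+2885=19601,  q_7=4·197+136=924
(x₁, y₁) = (19601, 924);  19601² − 450·924² = 1 ✓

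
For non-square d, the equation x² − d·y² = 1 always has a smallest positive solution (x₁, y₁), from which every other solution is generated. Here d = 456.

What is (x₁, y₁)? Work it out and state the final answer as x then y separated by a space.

√456 → a₀=21, period (2,1,4,1,2,42); ℓ=6 even so k=5
step 0: (21, 1)  from 21·(1,0) + (0,1)
step 1: (43, 2)  from 2·(21,1) + (1,0)
…
step 4: (363, 17)  from 1·(299,14) + (64,3)
step 5: (1025, 48)  from 2·(363,17) + (299,14)
→ (1025, 48).  Check: 1025²=1050625, 456·48²=1050624, difference 1.

1025 48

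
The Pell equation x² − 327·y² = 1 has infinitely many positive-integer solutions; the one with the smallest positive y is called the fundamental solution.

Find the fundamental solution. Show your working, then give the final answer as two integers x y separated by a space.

d=327: √d = [18; 12,36] (ℓ=2, even), read p_1/q_1
step 0: (18, 1)  from 18·(1,0) + (0,1)
step 1: (217, 12)  from 12·(18,1) + (1,0)
→ (217, 12).  Check: 217²=47089, 327·12²=47088, difference 1.

217 12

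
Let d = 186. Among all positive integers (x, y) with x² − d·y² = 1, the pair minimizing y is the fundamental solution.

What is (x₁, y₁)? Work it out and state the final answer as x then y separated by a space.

d=186: √d = [13; 1,1,1,3,4,3,1,1,1,26] (ℓ=10, even), read p_9/q_9
a_0=13:  p_0=13·1+0=13,  q_0=13·0+1=1
…
a_3=1:  p_3=1·27+14=41,  q_3=1·2+1=3
…
a_5=4:  p_5=4·150+41=641,  q_5=4·11+3=47
a_6=3:  p_6=3·641+150=2073,  q_6=3·47+11=152
a_7=1:  p_7=1·2073+641=2714,  q_7=1·152+47=199
a_8=1:  p_8=1·2714+2073=4787,  q_8=1·199+152=351
a_9=1:  p_9=1·4787+2714=7501,  q_9=1·351+199=550
→ (7501, 550).  Check: 7501²=56265001, 186·550²=56265000, difference 1.

7501 550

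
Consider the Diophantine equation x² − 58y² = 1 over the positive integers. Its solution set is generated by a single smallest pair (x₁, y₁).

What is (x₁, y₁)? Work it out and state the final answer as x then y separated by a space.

19603 2574

√58 = [7; 1,1,1,1,1,1,14, …], period ℓ=7 (odd) → k=13
step 0: (7, 1)  from 7·(1,0) + (0,1)
…
step 12: (12071, 1585)  from 1·(7532,989) + (4539,596)
step 13: (19603, 2574)  from 1·(12071,1585) + (7532,989)
(x₁, y₁) = (19603, 2574);  19603² − 58·2574² = 1 ✓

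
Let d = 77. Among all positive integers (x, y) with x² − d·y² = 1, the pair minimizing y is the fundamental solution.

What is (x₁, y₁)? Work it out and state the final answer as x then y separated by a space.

351 40

√77 = [8; 1,3,2,3,1,16, …], period ℓ=6 (even) → k=5
step 0: (8, 1)  from 8·(1,0) + (0,1)
…
step 2: (35, 4)  from 3·(9,1) + (8,1)
…
step 4: (272, 31)  from 3·(79,9) + (35,4)
step 5: (351, 40)  from 1·(272,31) + (79,9)
→ (351, 40).  Check: 351²=123201, 77·40²=123200, difference 1.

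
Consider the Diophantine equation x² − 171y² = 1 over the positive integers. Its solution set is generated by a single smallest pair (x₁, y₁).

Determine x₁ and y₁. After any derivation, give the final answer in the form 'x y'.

170 13

d=171: √d = [13; 13,26] (ℓ=2, even), read p_1/q_1
step 0: (13, 1)  from 13·(1,0) + (0,1)
step 1: (170, 13)  from 13·(13,1) + (1,0)
→ (170, 13).  Check: 170²=28900, 171·13²=28899, difference 1.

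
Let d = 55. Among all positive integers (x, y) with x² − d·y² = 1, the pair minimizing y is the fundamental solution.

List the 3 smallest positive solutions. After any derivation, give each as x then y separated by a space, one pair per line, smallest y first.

89 12
15841 2136
2819609 380196

[7; 2,2,2,14] for √55; ℓ=4 ⇒ convergent index 3
a_0=7:  p_0=7·1+0=7,  q_0=7·0+1=1
a_1=2:  p_1=2·7+1=15,  q_1=2·1+0=2
a_2=2:  p_2=2·15+7=37,  q_2=2·2+1=5
a_3=2:  p_3=2·37+15=89,  q_3=2·5+2=12
→ (89, 12).  Check: 89²=7921, 55·12²=7920, difference 1.
k=2:  x_2 = 89·89+55·12·12 = 15841,  y_2 = 89·12+12·89 = 2136
k=3:  x_3 = 89·15841+55·12·2136 = 2819609,  y_3 = 89·2136+12·15841 = 380196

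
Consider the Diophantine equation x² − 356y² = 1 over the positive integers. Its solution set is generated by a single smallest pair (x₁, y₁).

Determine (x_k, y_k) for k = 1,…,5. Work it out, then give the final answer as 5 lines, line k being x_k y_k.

√356 = [18; 1,6,1,1,2,…,6,1,36, …], period ℓ=14 (even) → k=13
step 0: (18, 1)  from 18·(1,0) + (0,1)
step 1: (19, 1)  from 1·(18,1) + (1,0)
…
step 6: (1000, 53)  from 1·(717,38) + (283,15)
…
step 10: (37868, 2007)  from 1·(28151,1492) + (9717,515)
step 11: (66019, 3499)  from 1·(37868,2007) + (28151,1492)
step 12: (433982, 23001)  from 6·(66019,3499) + (37868,2007)
step 13: (500001, 26500)  from 1·(433982,23001) + (66019,3499)
→ (500001, 26500).  Check: 500001²=250001000001, 356·26500²=250001000000, difference 1.
n=2: (500001,26500)∘(500001,26500) = (500001·500001+356·26500·26500, 500001·26500+26500·500001) = (500002000001,26500053000)
n=3: (500002000001,26500053000)∘(500001,26500) = (500001·500002000001+356·26500·26500053000, 500001·26500053000+26500·500002000001) = (500003000004500001,26500106000079500)
n=4: (500003000004500001,26500106000079500)∘(500001,26500) = (500001·500003000004500001+356·26500·26500106000079500, 500001·26500106000079500+26500·500003000004500001) = (500004000010000008000001,26500159000265000106000)
n=5: (500004000010000008000001,26500159000265000106000)∘(500001,26500) = (500001·500004000010000008000001+356·26500·26500159000265000106000, 500001·26500159000265000106000+26500·500004000010000008000001) = (500005000017500025000012500001,26500212000556500530000132500)

500001 26500
500002000001 26500053000
500003000004500001 26500106000079500
500004000010000008000001 26500159000265000106000
500005000017500025000012500001 26500212000556500530000132500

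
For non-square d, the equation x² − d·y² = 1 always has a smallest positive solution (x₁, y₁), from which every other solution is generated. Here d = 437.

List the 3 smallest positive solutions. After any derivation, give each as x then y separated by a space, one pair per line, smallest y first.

d=437: √d = [20; 1,9,2,9,1,40] (ℓ=6, even), read p_5/q_5
a_0=20:  p_0=20·1+0=20,  q_0=20·0+1=1
…
a_2=9:  p_2=9·21+20=209,  q_2=9·1+1=10
…
a_4=9:  p_4=9·439+209=4160,  q_4=9·21+10=199
a_5=1:  p_5=1·4160+439=4599,  q_5=1·199+21=220
fundamental: x₁=4599, y₁=220  (since 21150801 − 437·48400 = 1)
(4599+220√437)^2 = 42301601 + 2023560√437
(4599+220√437)^3 = 389090121399 + 18612704660√437

4599 220
42301601 2023560
389090121399 18612704660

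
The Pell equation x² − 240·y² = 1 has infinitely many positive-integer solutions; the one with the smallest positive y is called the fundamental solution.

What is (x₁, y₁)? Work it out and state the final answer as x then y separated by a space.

31 2

√240 → a₀=15, period (2,30); ℓ=2 even so k=1
k=0  a_k=15  p_k/q_k = 15/1
k=1  a_k=2  p_k/q_k = 31/2
→ (31, 2).  Check: 31²=961, 240·2²=960, difference 1.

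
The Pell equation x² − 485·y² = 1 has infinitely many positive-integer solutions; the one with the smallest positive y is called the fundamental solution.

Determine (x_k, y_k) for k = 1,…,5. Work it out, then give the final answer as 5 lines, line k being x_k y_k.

d=485: √d = [22; 44] (ℓ=1, odd), read p_1/q_1
i=0: a=22 ⇒ p=22, q=1
i=1: a=44 ⇒ p=969, q=44
→ (969, 44).  Check: 969²=938961, 485·44²=938960, difference 1.
(x_2, y_2) = (969·969 + 485·44·44, 969·44 + 44·969) = (1877921, 85272)
(x_3, y_3) = (969·1877921 + 485·44·85272, 969·85272 + 44·1877921) = (3639409929, 165257092)
(x_4, y_4) = (969·3639409929 + 485·44·165257092, 969·165257092 + 44·3639409929) = (7053174564481, 320268159024)
(x_5, y_5) = (969·7053174564481 + 485·44·320268159024, 969·320268159024 + 44·7053174564481) = (13669048666554249, 620679526931420)

969 44
1877921 85272
3639409929 165257092
7053174564481 320268159024
13669048666554249 620679526931420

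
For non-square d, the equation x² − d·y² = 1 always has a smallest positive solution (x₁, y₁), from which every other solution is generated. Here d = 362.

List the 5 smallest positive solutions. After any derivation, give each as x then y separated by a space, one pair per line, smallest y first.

723 38
1045457 54948
1511730099 79454770
2185960677697 114891542472
3160897628219763 166133090959742

√362 → a₀=19, period (38); ℓ=1 odd so k=1
a_0=19:  p_0=19·1+0=19,  q_0=19·0+1=1
a_1=38:  p_1=38·19+1=723,  q_1=38·1+0=38
(x₁, y₁) = (723, 38);  723² − 362·38² = 1 ✓
(723+38√362)^2 = 1045457 + 54948√362
(723+38√362)^3 = 1511730099 + 79454770√362
(723+38√362)^4 = 2185960677697 + 114891542472√362
(723+38√362)^5 = 3160897628219763 + 166133090959742√362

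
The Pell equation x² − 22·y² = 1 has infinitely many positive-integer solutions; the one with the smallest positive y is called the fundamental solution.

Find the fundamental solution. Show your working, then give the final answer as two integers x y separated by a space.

√22 = [4; 1,2,4,2,1,8, …], period ℓ=6 (even) → k=5
a_0=4:  p_0=4·1+0=4,  q_0=4·0+1=1
…
a_4=2:  p_4=2·61+14=136,  q_4=2·13+3=29
a_5=1:  p_5=1·136+61=197,  q_5=1·29+13=42
(x₁, y₁) = (197, 42);  197² − 22·42² = 1 ✓

197 42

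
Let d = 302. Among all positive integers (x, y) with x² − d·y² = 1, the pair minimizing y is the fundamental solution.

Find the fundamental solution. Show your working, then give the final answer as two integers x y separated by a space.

d=302: √d = [17; 2,1,1,1,4,…,1,2,34] (ℓ=16, even), read p_15/q_15
a_0=17:  p_0=17·1+0=17,  q_0=17·0+1=1
…
a_2=1:  p_2=1·35+17=52,  q_2=1·2+1=3
a_3=1:  p_3=1·52+35=87,  q_3=1·3+2=5
…
a_5=4:  p_5=4·139+87=643,  q_5=4·8+5=37
a_6=2:  p_6=2·643+139=1425,  q_6=2·37+8=82
a_7=1:  p_7=1·1425+643=2068,  q_7=1·82+37=119
…
a_10=2:  p_10=2·36581+34513=107675,  q_10=2·2105+1986=6196
a_11=4:  p_11=4·107675+36581=467281,  q_11=4·6196+2105=26889
…
a_13=1:  p_13=1·574956+467281=1042237,  q_13=1·33085+26889=59974
a_14=1:  p_14=1·1042237+574956=1617193,  q_14=1·59974+33085=93059
a_15=2:  p_15=2·1617193+1042237=4276623,  q_15=2·93059+59974=246092
→ (4276623, 246092).  Check: 4276623²=18289504284129, 302·246092²=18289504284128, difference 1.

4276623 246092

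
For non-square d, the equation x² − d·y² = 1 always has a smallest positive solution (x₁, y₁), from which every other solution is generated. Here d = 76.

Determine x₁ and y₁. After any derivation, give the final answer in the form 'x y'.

57799 6630

[8; 1,2,1,1,5,4,5,1,1,2,1,16] for √76; ℓ=12 ⇒ convergent index 11
a_0=8:  p_0=8·1+0=8,  q_0=8·0+1=1
a_1=1:  p_1=1·8+1=9,  q_1=1·1+0=1
a_2=2:  p_2=2·9+8=26,  q_2=2·1+1=3
a_3=1:  p_3=1·26+9=35,  q_3=1·3+1=4
a_4=1:  p_4=1·35+26=61,  q_4=1·4+3=7
a_5=5:  p_5=5·61+35=340,  q_5=5·7+4=39
…
a_8=1:  p_8=1·7445+1421=8866,  q_8=1·854+163=1017
a_9=1:  p_9=1·8866+7445=16311,  q_9=1·1017+854=1871
a_10=2:  p_10=2·16311+8866=41488,  q_10=2·1871+1017=4759
a_11=1:  p_11=1·41488+16311=57799,  q_11=1·4759+1871=6630
(x₁, y₁) = (57799, 6630);  57799² − 76·6630² = 1 ✓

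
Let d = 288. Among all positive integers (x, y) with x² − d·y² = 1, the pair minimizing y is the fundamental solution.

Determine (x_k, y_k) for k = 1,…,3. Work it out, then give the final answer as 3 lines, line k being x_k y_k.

17 1
577 34
19601 1155

[16; 1,32] for √288; ℓ=2 ⇒ convergent index 1
a_0=16:  p_0=16·1+0=16,  q_0=16·0+1=1
a_1=1:  p_1=1·16+1=17,  q_1=1·1+0=1
→ (17, 1).  Check: 17²=289, 288·1²=288, difference 1.
k=2:  x_2 = 17·17+288·1·1 = 577,  y_2 = 17·1+1·17 = 34
k=3:  x_3 = 17·577+288·1·34 = 19601,  y_3 = 17·34+1·577 = 1155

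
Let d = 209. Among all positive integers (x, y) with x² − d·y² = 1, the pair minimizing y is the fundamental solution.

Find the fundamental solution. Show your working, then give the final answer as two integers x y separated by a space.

[14; 2,5,3,2,3,5,2,28] for √209; ℓ=8 ⇒ convergent index 7
k=0  a_k=14  p_k/q_k = 14/1
k=1  a_k=2  p_k/q_k = 29/2
…
k=5  a_k=3  p_k/q_k = 4019/278
k=6  a_k=5  p_k/q_k = 21266/1471
k=7  a_k=2  p_k/q_k = 46551/3220
fundamental: x₁=46551, y₁=3220  (since 2166995601 − 209·10368400 = 1)

46551 3220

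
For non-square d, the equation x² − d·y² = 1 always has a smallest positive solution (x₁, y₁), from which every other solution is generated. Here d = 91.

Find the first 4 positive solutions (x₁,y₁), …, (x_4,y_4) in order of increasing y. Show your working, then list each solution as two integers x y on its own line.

√91 = [9; 1,1,5,1,5,1,1,18, …], period ℓ=8 (even) → k=7
a_0=9:  p_0=9·1+0=9,  q_0=9·0+1=1
a_1=1:  p_1=1·9+1=10,  q_1=1·1+0=1
a_2=1:  p_2=1·10+9=19,  q_2=1·1+1=2
a_3=5:  p_3=5·19+10=105,  q_3=5·2+1=11
…
a_5=5:  p_5=5·124+105=725,  q_5=5·13+11=76
a_6=1:  p_6=1·725+124=849,  q_6=1·76+13=89
a_7=1:  p_7=1·849+725=1574,  q_7=1·89+76=165
→ (1574, 165).  Check: 1574²=2477476, 91·165²=2477475, difference 1.
(1574+165√91)^2 = 4954951 + 519420√91
(1574+165√91)^3 = 15598184174 + 1635133995√91
(1574+165√91)^4 = 49103078824801 + 5147401296840√91

1574 165
4954951 519420
15598184174 1635133995
49103078824801 5147401296840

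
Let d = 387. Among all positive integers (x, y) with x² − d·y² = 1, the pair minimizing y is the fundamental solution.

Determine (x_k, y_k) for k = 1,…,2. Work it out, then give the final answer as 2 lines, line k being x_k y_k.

3482 177
24248647 1232628

d=387: √d = [19; 1,2,19,2,1,38] (ℓ=6, even), read p_5/q_5
a_0=19:  p_0=19·1+0=19,  q_0=19·0+1=1
a_1=1:  p_1=1·19+1=20,  q_1=1·1+0=1
a_2=2:  p_2=2·20+19=59,  q_2=2·1+1=3
a_3=19:  p_3=19·59+20=1141,  q_3=19·3+1=58
a_4=2:  p_4=2·1141+59=2341,  q_4=2·58+3=119
a_5=1:  p_5=1·2341+1141=3482,  q_5=1·119+58=177
fundamental: x₁=3482, y₁=177  (since 12124324 − 387·31329 = 1)
(x_2, y_2) = (3482·3482 + 387·177·177, 3482·177 + 177·3482) = (24248647, 1232628)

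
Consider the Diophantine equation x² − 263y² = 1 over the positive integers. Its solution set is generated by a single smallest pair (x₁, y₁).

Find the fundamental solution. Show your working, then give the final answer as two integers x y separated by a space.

√263 = [16; 4,1,1,1,1,15,1,1,1,1,4,32, …], period ℓ=12 (even) → k=11
i=0: a=16 ⇒ p=16, q=1
…
i=3: a=1 ⇒ p=146, q=9
…
i=5: a=1 ⇒ p=373, q=23
i=6: a=15 ⇒ p=5822, q=359
…
i=8: a=1 ⇒ p=12017, q=741
i=9: a=1 ⇒ p=18212, q=1123
i=10: a=1 ⇒ p=30229, q=1864
i=11: a=4 ⇒ p=139128, q=8579
(x₁, y₁) = (139128, 8579);  139128² − 263·8579² = 1 ✓

139128 8579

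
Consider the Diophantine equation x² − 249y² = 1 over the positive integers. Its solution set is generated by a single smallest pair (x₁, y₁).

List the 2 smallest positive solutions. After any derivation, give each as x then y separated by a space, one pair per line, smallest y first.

√249 → a₀=15, period (1,3,1,1,5,…,3,1,30); ℓ=16 even so k=15
i=0: a=15 ⇒ p=15, q=1
…
i=2: a=3 ⇒ p=63, q=4
i=3: a=1 ⇒ p=79, q=5
…
i=5: a=5 ⇒ p=789, q=50
…
i=7: a=3 ⇒ p=3582, q=227
…
i=9: a=3 ⇒ p=113835, q=7214
i=10: a=1 ⇒ p=150586, q=9543
…
i=12: a=1 ⇒ p=1017351, q=64472
…
i=14: a=3 ⇒ p=6669699, q=422675
i=15: a=1 ⇒ p=8553815, q=542076
(x₁, y₁) = (8553815, 542076);  8553815² − 249·542076² = 1 ✓
(8553815+542076√249)^2 = 146335502108449 + 9273635639880√249

8553815 542076
146335502108449 9273635639880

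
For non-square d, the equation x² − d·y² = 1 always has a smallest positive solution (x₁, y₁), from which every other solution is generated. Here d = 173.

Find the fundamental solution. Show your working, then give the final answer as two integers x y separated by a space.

√173 → a₀=13, period (6,1,1,6,26); ℓ=5 odd so k=9
i=0: a=13 ⇒ p=13, q=1
i=1: a=6 ⇒ p=79, q=6
i=2: a=1 ⇒ p=92, q=7
…
i=4: a=6 ⇒ p=1118, q=85
i=5: a=26 ⇒ p=29239, q=2223
i=6: a=6 ⇒ p=176552, q=13423
i=7: a=1 ⇒ p=205791, q=15646
i=8: a=1 ⇒ p=382343, q=29069
i=9: a=6 ⇒ p=2499849, q=190060
(x₁, y₁) = (2499849, 190060);  2499849² − 173·190060² = 1 ✓

2499849 190060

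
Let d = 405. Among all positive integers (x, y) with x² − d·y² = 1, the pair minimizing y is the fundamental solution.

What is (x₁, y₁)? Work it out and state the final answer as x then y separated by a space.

√405 → a₀=20, period (8,40); ℓ=2 even so k=1
k=0  a_k=20  p_k/q_k = 20/1
k=1  a_k=8  p_k/q_k = 161/8
(x₁, y₁) = (161, 8);  161² − 405·8² = 1 ✓

161 8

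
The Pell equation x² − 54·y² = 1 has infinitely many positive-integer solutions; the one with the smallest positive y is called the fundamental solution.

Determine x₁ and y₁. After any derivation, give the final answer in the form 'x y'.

d=54: √d = [7; 2,1,6,1,2,14] (ℓ=6, even), read p_5/q_5
step 0: (7, 1)  from 7·(1,0) + (0,1)
step 1: (15, 2)  from 2·(7,1) + (1,0)
step 2: (22, 3)  from 1·(15,2) + (7,1)
step 3: (147, 20)  from 6·(22,3) + (15,2)
step 4: (169, 23)  from 1·(147,20) + (22,3)
step 5: (485, 66)  from 2·(169,23) + (147,20)
(x₁, y₁) = (485, 66);  485² − 54·66² = 1 ✓

485 66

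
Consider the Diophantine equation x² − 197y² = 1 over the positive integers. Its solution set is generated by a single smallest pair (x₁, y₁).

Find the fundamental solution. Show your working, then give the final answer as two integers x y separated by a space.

393 28

√197 → a₀=14, period (28); ℓ=1 odd so k=1
i=0: a=14 ⇒ p=14, q=1
i=1: a=28 ⇒ p=393, q=28
(x₁, y₁) = (393, 28);  393² − 197·28² = 1 ✓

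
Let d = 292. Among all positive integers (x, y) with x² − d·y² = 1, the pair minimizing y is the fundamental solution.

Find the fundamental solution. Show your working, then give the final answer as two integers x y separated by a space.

√292 = [17; 11,2,1,3,8,3,1,2,11,34, …], period ℓ=10 (even) → k=9
step 0: (17, 1)  from 17·(1,0) + (0,1)
…
step 6: (55143, 3227)  from 3·(17669,1034) + (2136,125)
…
step 8: (200767, 11749)  from 2·(72812,4261) + (55143,3227)
step 9: (2281249, 133500)  from 11·(200767,11749) + (72812,4261)
fundamental: x₁=2281249, y₁=133500  (since 5204097000001 − 292·17822250000 = 1)

2281249 133500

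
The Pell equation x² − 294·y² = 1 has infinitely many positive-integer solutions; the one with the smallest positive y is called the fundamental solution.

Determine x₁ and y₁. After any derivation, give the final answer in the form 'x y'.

[17; 6,1,4,1,6,34] for √294; ℓ=6 ⇒ convergent index 5
step 0: (17, 1)  from 17·(1,0) + (0,1)
step 1: (103, 6)  from 6·(17,1) + (1,0)
step 2: (120, 7)  from 1·(103,6) + (17,1)
…
step 4: (703, 41)  from 1·(583,34) + (120,7)
step 5: (4801, 280)  from 6·(703,41) + (583,34)
→ (4801, 280).  Check: 4801²=23049601, 294·280²=23049600, difference 1.

4801 280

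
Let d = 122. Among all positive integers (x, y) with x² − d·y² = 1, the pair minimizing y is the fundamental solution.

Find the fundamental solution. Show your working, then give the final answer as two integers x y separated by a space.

243 22

[11; 22] for √122; ℓ=1 ⇒ convergent index 1
k=0  a_k=11  p_k/q_k = 11/1
k=1  a_k=22  p_k/q_k = 243/22
→ (243, 22).  Check: 243²=59049, 122·22²=59048, difference 1.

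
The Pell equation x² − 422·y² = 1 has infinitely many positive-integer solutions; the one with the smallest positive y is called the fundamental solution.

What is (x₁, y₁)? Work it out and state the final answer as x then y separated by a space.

7022501 341850

[20; 1,1,5,2,1,…,1,1,40] for √422; ℓ=14 ⇒ convergent index 13
i=0: a=20 ⇒ p=20, q=1
…
i=2: a=1 ⇒ p=41, q=2
i=3: a=5 ⇒ p=226, q=11
i=4: a=2 ⇒ p=493, q=24
i=5: a=1 ⇒ p=719, q=35
…
i=8: a=3 ⇒ p=163807, q=7974
…
i=10: a=2 ⇒ p=598859, q=29152
i=11: a=5 ⇒ p=3211821, q=156349
i=12: a=1 ⇒ p=3810680, q=185501
i=13: a=1 ⇒ p=7022501, q=341850
(x₁, y₁) = (7022501, 341850);  7022501² − 422·341850² = 1 ✓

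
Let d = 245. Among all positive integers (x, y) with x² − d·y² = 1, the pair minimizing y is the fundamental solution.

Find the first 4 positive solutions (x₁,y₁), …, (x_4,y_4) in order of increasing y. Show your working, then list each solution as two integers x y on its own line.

51841 3312
5374978561 343394784
557288527109761 35603857991376
57780789062419261441 3691479203918451648

√245 = [15; 1,1,1,7,6,7,1,1,1,30, …], period ℓ=10 (even) → k=9
step 0: (15, 1)  from 15·(1,0) + (0,1)
…
step 3: (47, 3)  from 1·(31,2) + (16,1)
step 4: (360, 23)  from 7·(47,3) + (31,2)
step 5: (2207, 141)  from 6·(360,23) + (47,3)
step 6: (15809, 1010)  from 7·(2207,141) + (360,23)
step 7: (18016, 1151)  from 1·(15809,1010) + (2207,141)
step 8: (33825, 2161)  from 1·(18016,1151) + (15809,1010)
step 9: (51841, 3312)  from 1·(33825,2161) + (18016,1151)
→ (51841, 3312).  Check: 51841²=2687489281, 245·3312²=2687489280, difference 1.
k=2:  x_2 = 51841·51841+245·3312·3312 = 5374978561,  y_2 = 51841·3312+3312·51841 = 343394784
k=3:  x_3 = 51841·5374978561+245·3312·343394784 = 557288527109761,  y_3 = 51841·343394784+3312·5374978561 = 35603857991376
k=4:  x_4 = 51841·557288527109761+245·3312·35603857991376 = 57780789062419261441,  y_4 = 51841·35603857991376+3312·557288527109761 = 3691479203918451648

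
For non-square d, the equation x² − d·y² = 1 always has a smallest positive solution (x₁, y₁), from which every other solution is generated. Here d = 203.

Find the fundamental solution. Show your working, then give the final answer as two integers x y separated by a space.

[14; 4,28] for √203; ℓ=2 ⇒ convergent index 1
i=0: a=14 ⇒ p=14, q=1
i=1: a=4 ⇒ p=57, q=4
→ (57, 4).  Check: 57²=3249, 203·4²=3248, difference 1.

57 4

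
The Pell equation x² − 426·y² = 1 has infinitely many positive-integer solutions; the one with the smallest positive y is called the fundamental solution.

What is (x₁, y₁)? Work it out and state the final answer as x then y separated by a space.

88751 4300

√426 = [20; 1,1,1,3,2,6,2,3,1,1,1,40, …], period ℓ=12 (even) → k=11
k=0  a_k=20  p_k/q_k = 20/1
…
k=2  a_k=1  p_k/q_k = 41/2
…
k=4  a_k=3  p_k/q_k = 227/11
k=5  a_k=2  p_k/q_k = 516/25
…
k=8  a_k=3  p_k/q_k = 24809/1202
…
k=10  a_k=1  p_k/q_k = 56780/2751
k=11  a_k=1  p_k/q_k = 88751/4300
fundamental: x₁=88751, y₁=4300  (since 7876740001 − 426·18490000 = 1)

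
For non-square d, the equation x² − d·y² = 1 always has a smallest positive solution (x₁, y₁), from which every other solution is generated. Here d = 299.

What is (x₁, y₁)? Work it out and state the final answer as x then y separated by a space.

√299 → a₀=17, period (3,2,3,34); ℓ=4 even so k=3
k=0  a_k=17  p_k/q_k = 17/1
k=1  a_k=3  p_k/q_k = 52/3
k=2  a_k=2  p_k/q_k = 121/7
k=3  a_k=3  p_k/q_k = 415/24
fundamental: x₁=415, y₁=24  (since 172225 − 299·576 = 1)

415 24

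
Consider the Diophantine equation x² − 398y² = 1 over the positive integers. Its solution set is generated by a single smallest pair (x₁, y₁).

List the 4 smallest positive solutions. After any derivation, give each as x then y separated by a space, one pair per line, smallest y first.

399 20
318401 15960
254083599 12736060
202758393601 10163359920

√398 = [19; 1,18,1,38, …], period ℓ=4 (even) → k=3
k=0  a_k=19  p_k/q_k = 19/1
…
k=2  a_k=18  p_k/q_k = 379/19
k=3  a_k=1  p_k/q_k = 399/20
(x₁, y₁) = (399, 20);  399² − 398·20² = 1 ✓
n=2: (399,20)∘(399,20) = (399·399+398·20·20, 399·20+20·399) = (318401,15960)
n=3: (318401,15960)∘(399,20) = (399·318401+398·20·15960, 399·15960+20·318401) = (254083599,12736060)
n=4: (254083599,12736060)∘(399,20) = (399·254083599+398·20·12736060, 399·12736060+20·254083599) = (202758393601,10163359920)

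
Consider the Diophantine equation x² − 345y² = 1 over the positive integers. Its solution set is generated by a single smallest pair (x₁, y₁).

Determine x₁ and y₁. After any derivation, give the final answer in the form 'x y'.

[18; 1,1,2,1,6,1,2,1,1,36] for √345; ℓ=10 ⇒ convergent index 9
i=0: a=18 ⇒ p=18, q=1
i=1: a=1 ⇒ p=19, q=1
…
i=3: a=2 ⇒ p=93, q=5
…
i=8: a=1 ⇒ p=3882, q=209
i=9: a=1 ⇒ p=6761, q=364
→ (6761, 364).  Check: 6761²=45711121, 345·364²=45711120, difference 1.

6761 364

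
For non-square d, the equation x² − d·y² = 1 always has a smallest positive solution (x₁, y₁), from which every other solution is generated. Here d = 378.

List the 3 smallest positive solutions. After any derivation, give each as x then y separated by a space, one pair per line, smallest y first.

√378 → a₀=19, period (2,3,1,4,1,3,2,38); ℓ=8 even so k=7
a_0=19:  p_0=19·1+0=19,  q_0=19·0+1=1
a_1=2:  p_1=2·19+1=39,  q_1=2·1+0=2
…
a_4=4:  p_4=4·175+136=836,  q_4=4·9+7=43
a_5=1:  p_5=1·836+175=1011,  q_5=1·43+9=52
a_6=3:  p_6=3·1011+836=3869,  q_6=3·52+43=199
a_7=2:  p_7=2·3869+1011=8749,  q_7=2·199+52=450
fundamental: x₁=8749, y₁=450  (since 76545001 − 378·202500 = 1)
k=2:  x_2 = 8749·8749+378·450·450 = 153090001,  y_2 = 8749·450+450·8749 = 7874100
k=3:  x_3 = 8749·153090001+378·450·7874100 = 2678768828749,  y_3 = 8749·7874100+450·153090001 = 137781001350

8749 450
153090001 7874100
2678768828749 137781001350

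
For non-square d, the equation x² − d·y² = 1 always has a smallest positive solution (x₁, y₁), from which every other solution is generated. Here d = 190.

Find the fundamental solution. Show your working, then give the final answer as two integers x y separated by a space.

d=190: √d = [13; 1,3,1,1,1,…,3,1,26] (ℓ=14, even), read p_13/q_13
k=0  a_k=13  p_k/q_k = 13/1
…
k=3  a_k=1  p_k/q_k = 69/5
k=4  a_k=1  p_k/q_k = 124/9
k=5  a_k=1  p_k/q_k = 193/14
k=6  a_k=2  p_k/q_k = 510/37
…
k=9  a_k=1  p_k/q_k = 4149/301
k=10  a_k=1  p_k/q_k = 7085/514
…
k=12  a_k=3  p_k/q_k = 40787/2959
k=13  a_k=1  p_k/q_k = 52021/3774
→ (52021, 3774).  Check: 52021²=2706184441, 190·3774²=2706184440, difference 1.

52021 3774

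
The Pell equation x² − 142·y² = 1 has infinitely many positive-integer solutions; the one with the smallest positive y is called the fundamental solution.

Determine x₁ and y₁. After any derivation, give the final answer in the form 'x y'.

143 12

√142 = [11; 1,10,1,22, …], period ℓ=4 (even) → k=3
step 0: (11, 1)  from 11·(1,0) + (0,1)
…
step 2: (131, 11)  from 10·(12,1) + (11,1)
step 3: (143, 12)  from 1·(131,11) + (12,1)
(x₁, y₁) = (143, 12);  143² − 142·12² = 1 ✓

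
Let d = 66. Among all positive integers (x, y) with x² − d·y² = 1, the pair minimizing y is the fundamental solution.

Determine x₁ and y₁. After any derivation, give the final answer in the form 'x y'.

√66 → a₀=8, period (8,16); ℓ=2 even so k=1
i=0: a=8 ⇒ p=8, q=1
i=1: a=8 ⇒ p=65, q=8
(x₁, y₁) = (65, 8);  65² − 66·8² = 1 ✓

65 8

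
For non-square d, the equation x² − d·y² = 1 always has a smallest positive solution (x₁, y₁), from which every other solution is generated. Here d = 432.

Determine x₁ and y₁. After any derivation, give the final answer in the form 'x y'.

[20; 1,3,1,1,1,3,1,40] for √432; ℓ=8 ⇒ convergent index 7
k=0  a_k=20  p_k/q_k = 20/1
k=1  a_k=1  p_k/q_k = 21/1
k=2  a_k=3  p_k/q_k = 83/4
k=3  a_k=1  p_k/q_k = 104/5
k=4  a_k=1  p_k/q_k = 187/9
k=5  a_k=1  p_k/q_k = 291/14
k=6  a_k=3  p_k/q_k = 1060/51
k=7  a_k=1  p_k/q_k = 1351/65
→ (1351, 65).  Check: 1351²=1825201, 432·65²=1825200, difference 1.

1351 65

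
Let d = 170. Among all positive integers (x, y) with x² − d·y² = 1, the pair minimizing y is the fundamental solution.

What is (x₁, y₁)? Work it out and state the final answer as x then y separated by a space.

339 26

[13; 26] for √170; ℓ=1 ⇒ convergent index 1
step 0: (13, 1)  from 13·(1,0) + (0,1)
step 1: (339, 26)  from 26·(13,1) + (1,0)
(x₁, y₁) = (339, 26);  339² − 170·26² = 1 ✓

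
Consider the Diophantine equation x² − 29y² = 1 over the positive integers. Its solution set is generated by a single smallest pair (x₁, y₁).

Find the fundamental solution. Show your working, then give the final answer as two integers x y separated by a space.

[5; 2,1,1,2,10] for √29; ℓ=5 ⇒ convergent index 9
i=0: a=5 ⇒ p=5, q=1
…
i=3: a=1 ⇒ p=27, q=5
…
i=5: a=10 ⇒ p=727, q=135
i=6: a=2 ⇒ p=1524, q=283
i=7: a=1 ⇒ p=2251, q=418
i=8: a=1 ⇒ p=3775, q=701
i=9: a=2 ⇒ p=9801, q=1820
fundamental: x₁=9801, y₁=1820  (since 96059601 − 29·3312400 = 1)

9801 1820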